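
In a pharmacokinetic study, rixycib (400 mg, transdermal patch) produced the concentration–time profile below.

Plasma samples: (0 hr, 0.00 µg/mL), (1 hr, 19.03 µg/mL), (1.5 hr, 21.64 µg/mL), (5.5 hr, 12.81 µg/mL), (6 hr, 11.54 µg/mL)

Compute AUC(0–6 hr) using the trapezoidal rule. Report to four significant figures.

AUC = 94.67 µg/mL·hr

Trapezoidal AUC_0→6:
  [0→1]: (0.00+19.03)/2 × 1 = 9.515
  [1→1.5]: (19.03+21.64)/2 × 0.5 = 10.1675
  [1.5→5.5]: (21.64+12.81)/2 × 4 = 68.9
  [5.5→6]: (12.81+11.54)/2 × 0.5 = 6.0875
  Sum = 94.67 µg/mL·hr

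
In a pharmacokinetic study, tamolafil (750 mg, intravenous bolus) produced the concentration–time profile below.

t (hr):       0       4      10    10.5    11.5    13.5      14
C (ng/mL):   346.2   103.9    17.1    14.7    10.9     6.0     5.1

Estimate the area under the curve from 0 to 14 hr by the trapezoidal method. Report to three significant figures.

Trapezoidal AUC_0→14:
  [0→4]: (346.2+103.9)/2 × 4 = 900.2
  [4→10]: (103.9+17.1)/2 × 6 = 363.0
  [10→10.5]: (17.1+14.7)/2 × 0.5 = 7.95
  [10.5→11.5]: (14.7+10.9)/2 × 1 = 12.8
  [11.5→13.5]: (10.9+6.0)/2 × 2 = 16.9
  [13.5→14]: (6.0+5.1)/2 × 0.5 = 2.775
  Sum = 1303.625 ng/mL·hr

AUC = 1300 ng/mL·hr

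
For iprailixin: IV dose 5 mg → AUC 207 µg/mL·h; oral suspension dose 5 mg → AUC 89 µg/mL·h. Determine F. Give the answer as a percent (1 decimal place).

F = (AUC_ev / D_ev) / (AUC_iv / D_iv)
  = (89/5) / (207/5)
  = 17.8 / 41.4 = 0.4300
  = 43.00%

F = 43.0%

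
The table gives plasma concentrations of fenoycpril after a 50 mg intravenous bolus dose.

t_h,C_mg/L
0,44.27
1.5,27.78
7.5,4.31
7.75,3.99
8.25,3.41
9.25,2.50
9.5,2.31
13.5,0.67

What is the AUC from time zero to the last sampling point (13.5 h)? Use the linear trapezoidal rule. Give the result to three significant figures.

Trapezoidal AUC_0→13.5:
  [0→1.5]: (44.27+27.78)/2 × 1.5 = 54.0375
  [1.5→7.5]: (27.78+4.31)/2 × 6 = 96.27
  [7.5→7.75]: (4.31+3.99)/2 × 0.25 = 1.0375
  [7.75→8.25]: (3.99+3.41)/2 × 0.5 = 1.85
  [8.25→9.25]: (3.41+2.50)/2 × 1 = 2.955
  [9.25→9.5]: (2.50+2.31)/2 × 0.25 = 0.60125
  [9.5→13.5]: (2.31+0.67)/2 × 4 = 5.96
  Sum = 162.71125 mg/L·h

AUC = 163 mg/L·h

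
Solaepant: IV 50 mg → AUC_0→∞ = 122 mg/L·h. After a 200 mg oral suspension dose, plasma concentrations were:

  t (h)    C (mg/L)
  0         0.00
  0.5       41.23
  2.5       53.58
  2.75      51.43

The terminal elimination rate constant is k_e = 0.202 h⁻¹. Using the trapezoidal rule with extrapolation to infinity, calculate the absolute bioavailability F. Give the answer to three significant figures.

Trapezoidal AUC_0→2.75 (oral suspension):
  [0→0.5]: (0.00+41.23)/2 × 0.5 = 10.3075
  [0.5→2.5]: (41.23+53.58)/2 × 2 = 94.81
  [2.5→2.75]: (53.58+51.43)/2 × 0.25 = 13.12625
  Sum = 118.24375 mg/L·h
Tail: C_last/k_e = 51.43/0.202 = 254.604
AUC_0→∞ (oral suspension) = 118.24375 + 254.604 = 372.84775 mg/L·h
F = (AUC_ev/D_ev)/(AUC_iv/D_iv) = (372.84775/200)/(122/50) = 1.86424/2.44 = 0.7640

F = 0.764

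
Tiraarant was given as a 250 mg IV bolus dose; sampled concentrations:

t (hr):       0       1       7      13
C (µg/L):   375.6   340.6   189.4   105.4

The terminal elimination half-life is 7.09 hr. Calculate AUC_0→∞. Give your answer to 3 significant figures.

Trapezoidal AUC_0→13:
  [0→1]: (375.6+340.6)/2 × 1 = 358.1
  [1→7]: (340.6+189.4)/2 × 6 = 1590.0
  [7→13]: (189.4+105.4)/2 × 6 = 884.4
  Sum = 2832.5 µg/L·hr
k_e = ln2 / t½ = 0.693147 / 7.09 = 0.0978 hr^-1
Extrapolated tail: C_last / k_e = 105.4 / 0.0978 = 1077.710
AUC_0→∞ = 2832.5 + 1077.710 = 3910.21 µg/L·hr

AUC = 3910 µg/L·hr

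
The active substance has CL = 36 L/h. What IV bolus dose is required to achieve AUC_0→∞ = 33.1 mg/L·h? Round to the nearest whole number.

Dose = 1192 mg

Dose_iv = CL × AUC_0→∞
     = 36 × 33.1 = 1191.6 mg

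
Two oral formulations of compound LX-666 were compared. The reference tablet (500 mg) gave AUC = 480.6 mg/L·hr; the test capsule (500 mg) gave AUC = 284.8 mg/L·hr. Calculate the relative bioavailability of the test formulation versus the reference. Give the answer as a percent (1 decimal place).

F_rel = 59.3%

F_rel = (AUC_test/D_test) / (AUC_ref/D_ref)
      = (284.8/500) / (480.6/500)
      = 0.5696 / 0.9612 = 0.5926 = 59.26%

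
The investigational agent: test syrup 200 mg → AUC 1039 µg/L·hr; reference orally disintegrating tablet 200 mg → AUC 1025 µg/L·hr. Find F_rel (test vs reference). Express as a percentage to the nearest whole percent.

F_rel = (AUC_test/D_test) / (AUC_ref/D_ref)
      = (1039/200) / (1025/200)
      = 5.195 / 5.125 = 1.0137 = 101.37%

F_rel = 101%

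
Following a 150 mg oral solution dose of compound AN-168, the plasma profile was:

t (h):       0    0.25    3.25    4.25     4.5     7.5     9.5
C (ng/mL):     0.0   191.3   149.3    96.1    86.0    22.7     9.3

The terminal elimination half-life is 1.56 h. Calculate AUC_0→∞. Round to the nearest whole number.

Trapezoidal AUC_0→9.5:
  [0→0.25]: (0.0+191.3)/2 × 0.25 = 23.9125
  [0.25→3.25]: (191.3+149.3)/2 × 3 = 510.9
  [3.25→4.25]: (149.3+96.1)/2 × 1 = 122.7
  [4.25→4.5]: (96.1+86.0)/2 × 0.25 = 22.7625
  [4.5→7.5]: (86.0+22.7)/2 × 3 = 163.05
  [7.5→9.5]: (22.7+9.3)/2 × 2 = 32.0
  Sum = 875.325 ng/mL·h
k_e = ln2 / t½ = 0.693147 / 1.56 = 0.4443 h^-1
Extrapolated tail: C_last / k_e = 9.3 / 0.4443 = 20.932
AUC_0→∞ = 875.325 + 20.932 = 896.257 ng/mL·h

AUC = 896 ng/mL·h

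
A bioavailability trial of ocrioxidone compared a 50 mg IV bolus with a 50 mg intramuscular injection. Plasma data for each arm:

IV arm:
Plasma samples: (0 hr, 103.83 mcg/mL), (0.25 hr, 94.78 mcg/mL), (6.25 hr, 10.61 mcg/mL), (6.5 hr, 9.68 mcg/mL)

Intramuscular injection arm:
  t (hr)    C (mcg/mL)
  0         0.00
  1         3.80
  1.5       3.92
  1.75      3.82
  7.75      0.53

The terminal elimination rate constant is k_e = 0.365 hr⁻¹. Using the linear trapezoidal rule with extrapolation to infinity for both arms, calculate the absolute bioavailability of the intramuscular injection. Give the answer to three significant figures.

Trapezoidal AUC_0→6.5 (IV):
  [0→0.25]: (103.83+94.78)/2 × 0.25 = 24.82625
  [0.25→6.25]: (94.78+10.61)/2 × 6 = 316.17
  [6.25→6.5]: (10.61+9.68)/2 × 0.25 = 2.53625
  Sum = 343.5325 mcg/mL·hr
IV tail: 9.68/0.365 = 26.521; AUC_iv,0→∞ = 343.5325 + 26.521 = 370.0535 mcg/mL·hr
Trapezoidal AUC_0→7.75 (intramuscular injection):
  [0→1]: (0.00+3.80)/2 × 1 = 1.9
  [1→1.5]: (3.80+3.92)/2 × 0.5 = 1.93
  [1.5→1.75]: (3.92+3.82)/2 × 0.25 = 0.9675
  [1.75→7.75]: (3.82+0.53)/2 × 6 = 13.05
  Sum = 17.8475 mcg/mL·hr
intramuscular injection tail: 0.53/0.365 = 1.452; AUC_ev,0→∞ = 17.8475 + 1.452 = 19.2995 mcg/mL·hr
F = (AUC_ev/D_ev)/(AUC_iv/D_iv) = (19.2995/50)/(370.0535/50) = 0.38599/7.40107 = 0.0522

F = 0.0522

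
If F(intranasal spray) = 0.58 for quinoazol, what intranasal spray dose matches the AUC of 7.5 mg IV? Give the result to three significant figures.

For equal systemic exposure: F × D_ev = D_iv
D_ev = D_iv / F = 7.5 / 0.58 = 12.931 mg

D_intranasal = 12.9 mg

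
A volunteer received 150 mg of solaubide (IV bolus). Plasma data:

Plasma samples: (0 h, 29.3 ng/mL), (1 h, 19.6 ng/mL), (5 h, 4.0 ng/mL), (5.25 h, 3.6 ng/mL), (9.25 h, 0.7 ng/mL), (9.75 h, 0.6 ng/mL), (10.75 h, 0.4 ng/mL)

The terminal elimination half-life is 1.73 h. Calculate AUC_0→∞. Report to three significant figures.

Trapezoidal AUC_0→10.75:
  [0→1]: (29.3+19.6)/2 × 1 = 24.45
  [1→5]: (19.6+4.0)/2 × 4 = 47.2
  [5→5.25]: (4.0+3.6)/2 × 0.25 = 0.95
  [5.25→9.25]: (3.6+0.7)/2 × 4 = 8.6
  [9.25→9.75]: (0.7+0.6)/2 × 0.5 = 0.325
  [9.75→10.75]: (0.6+0.4)/2 × 1 = 0.5
  Sum = 82.025 ng/mL·h
k_e = ln2 / t½ = 0.693147 / 1.73 = 0.4007 h^-1
Extrapolated tail: C_last / k_e = 0.4 / 0.4007 = 0.998
AUC_0→∞ = 82.025 + 0.998 = 83.023 ng/mL·h

AUC = 83.0 ng/mL·h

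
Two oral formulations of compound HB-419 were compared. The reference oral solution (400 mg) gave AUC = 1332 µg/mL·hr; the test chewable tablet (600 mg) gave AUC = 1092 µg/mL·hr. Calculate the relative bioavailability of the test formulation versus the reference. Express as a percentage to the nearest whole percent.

F_rel = (AUC_test/D_test) / (AUC_ref/D_ref)
      = (1092/600) / (1332/400)
      = 1.82 / 3.33 = 0.5465 = 54.65%

F_rel = 55%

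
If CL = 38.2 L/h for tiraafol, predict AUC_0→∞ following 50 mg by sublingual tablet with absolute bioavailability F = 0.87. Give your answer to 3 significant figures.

AUC = 1.14 mg/L·h

AUC_0→∞ = F × Dose / CL
        = 0.87 × 50 / 38.2 = 1.13874 mg/L·h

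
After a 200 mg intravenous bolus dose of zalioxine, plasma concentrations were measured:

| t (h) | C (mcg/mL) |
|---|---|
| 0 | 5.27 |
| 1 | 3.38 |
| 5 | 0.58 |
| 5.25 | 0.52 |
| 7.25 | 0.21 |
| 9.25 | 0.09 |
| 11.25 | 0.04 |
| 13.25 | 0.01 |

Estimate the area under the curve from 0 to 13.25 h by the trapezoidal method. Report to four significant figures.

AUC = 13.59 mcg/mL·h

Trapezoidal AUC_0→13.25:
  [0→1]: (5.27+3.38)/2 × 1 = 4.325
  [1→5]: (3.38+0.58)/2 × 4 = 7.92
  [5→5.25]: (0.58+0.52)/2 × 0.25 = 0.1375
  [5.25→7.25]: (0.52+0.21)/2 × 2 = 0.73
  [7.25→9.25]: (0.21+0.09)/2 × 2 = 0.3
  [9.25→11.25]: (0.09+0.04)/2 × 2 = 0.13
  [11.25→13.25]: (0.04+0.01)/2 × 2 = 0.05
  Sum = 13.5925 mcg/mL·h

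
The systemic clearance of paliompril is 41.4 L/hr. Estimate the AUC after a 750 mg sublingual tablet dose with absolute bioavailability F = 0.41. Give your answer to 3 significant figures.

AUC = 7.43 mg/L·hr

AUC_0→∞ = F × Dose / CL
        = 0.41 × 750 / 41.4 = 7.42754 mg/L·hr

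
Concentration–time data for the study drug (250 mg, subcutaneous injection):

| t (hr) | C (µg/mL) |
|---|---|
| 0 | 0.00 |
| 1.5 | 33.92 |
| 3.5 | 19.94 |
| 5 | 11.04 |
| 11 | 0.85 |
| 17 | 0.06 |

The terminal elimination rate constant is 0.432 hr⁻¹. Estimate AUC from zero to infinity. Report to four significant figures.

AUC = 141.1 µg/mL·hr

Trapezoidal AUC_0→17:
  [0→1.5]: (0.00+33.92)/2 × 1.5 = 25.44
  [1.5→3.5]: (33.92+19.94)/2 × 2 = 53.86
  [3.5→5]: (19.94+11.04)/2 × 1.5 = 23.235
  [5→11]: (11.04+0.85)/2 × 6 = 35.67
  [11→17]: (0.85+0.06)/2 × 6 = 2.73
  Sum = 140.935 µg/mL·hr
Extrapolated tail: C_last / k_e = 0.06 / 0.432 = 0.139
AUC_0→∞ = 140.935 + 0.139 = 141.074 µg/mL·hr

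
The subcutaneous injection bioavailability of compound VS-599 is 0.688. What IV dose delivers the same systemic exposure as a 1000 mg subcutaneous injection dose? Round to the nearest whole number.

D_iv = 688 mg

Systemic exposure from an extravascular dose = F × D_ev, so the equivalent IV dose is F × D_ev.
D_iv = F × D_ev = 0.688 × 1000 = 688 mg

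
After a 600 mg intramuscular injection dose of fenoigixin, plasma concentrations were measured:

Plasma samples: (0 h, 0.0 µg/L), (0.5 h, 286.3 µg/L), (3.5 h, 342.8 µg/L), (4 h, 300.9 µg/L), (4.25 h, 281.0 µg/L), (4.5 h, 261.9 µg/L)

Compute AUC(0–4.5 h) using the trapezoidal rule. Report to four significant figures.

AUC = 1317 µg/L·h

Trapezoidal AUC_0→4.5:
  [0→0.5]: (0.0+286.3)/2 × 0.5 = 71.575
  [0.5→3.5]: (286.3+342.8)/2 × 3 = 943.65
  [3.5→4]: (342.8+300.9)/2 × 0.5 = 160.925
  [4→4.25]: (300.9+281.0)/2 × 0.25 = 72.7375
  [4.25→4.5]: (281.0+261.9)/2 × 0.25 = 67.8625
  Sum = 1316.75 µg/L·h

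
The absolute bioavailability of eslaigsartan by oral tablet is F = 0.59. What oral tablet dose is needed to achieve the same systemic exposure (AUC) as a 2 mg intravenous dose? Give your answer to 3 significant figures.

For equal systemic exposure: F × D_ev = D_iv
D_ev = D_iv / F = 2 / 0.59 = 3.38983 mg

D_oral = 3.39 mg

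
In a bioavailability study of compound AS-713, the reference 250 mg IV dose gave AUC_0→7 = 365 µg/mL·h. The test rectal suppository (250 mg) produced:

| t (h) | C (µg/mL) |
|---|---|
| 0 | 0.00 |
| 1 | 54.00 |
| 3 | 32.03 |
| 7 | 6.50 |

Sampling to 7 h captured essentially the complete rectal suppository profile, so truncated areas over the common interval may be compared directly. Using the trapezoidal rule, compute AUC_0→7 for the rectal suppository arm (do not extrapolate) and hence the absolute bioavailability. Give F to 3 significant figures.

Trapezoidal AUC_0→7 (rectal suppository):
  [0→1]: (0.00+54.00)/2 × 1 = 27.0
  [1→3]: (54.00+32.03)/2 × 2 = 86.03
  [3→7]: (32.03+6.50)/2 × 4 = 77.06
  Sum = 190.09 µg/mL·h
F = (AUC_ev/D_ev)/(AUC_iv/D_iv) = (190.09/250)/(365/250) = 0.76036/1.46 = 0.5208

F = 0.521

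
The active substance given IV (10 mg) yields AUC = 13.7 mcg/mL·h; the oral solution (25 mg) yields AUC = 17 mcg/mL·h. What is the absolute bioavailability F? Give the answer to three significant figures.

F = (AUC_ev / D_ev) / (AUC_iv / D_iv)
  = (17/25) / (13.7/10)
  = 0.68 / 1.37 = 0.4964

F = 0.496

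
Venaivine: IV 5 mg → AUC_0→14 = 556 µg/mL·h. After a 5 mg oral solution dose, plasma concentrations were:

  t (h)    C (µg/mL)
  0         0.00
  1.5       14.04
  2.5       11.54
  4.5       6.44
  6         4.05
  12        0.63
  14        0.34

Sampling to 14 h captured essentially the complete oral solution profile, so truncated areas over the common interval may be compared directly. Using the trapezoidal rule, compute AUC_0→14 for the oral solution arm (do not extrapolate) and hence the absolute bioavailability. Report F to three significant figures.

F = 0.115

Trapezoidal AUC_0→14 (oral solution):
  [0→1.5]: (0.00+14.04)/2 × 1.5 = 10.53
  [1.5→2.5]: (14.04+11.54)/2 × 1 = 12.79
  [2.5→4.5]: (11.54+6.44)/2 × 2 = 17.98
  [4.5→6]: (6.44+4.05)/2 × 1.5 = 7.8675
  [6→12]: (4.05+0.63)/2 × 6 = 14.04
  [12→14]: (0.63+0.34)/2 × 2 = 0.97
  Sum = 64.1775 µg/mL·h
F = (AUC_ev/D_ev)/(AUC_iv/D_iv) = (64.1775/5)/(556/5) = 12.8355/111.2 = 0.1154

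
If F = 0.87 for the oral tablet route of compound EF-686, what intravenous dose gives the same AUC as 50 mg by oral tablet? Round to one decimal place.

Systemic exposure from an extravascular dose = F × D_ev, so the equivalent IV dose is F × D_ev.
D_iv = F × D_ev = 0.87 × 50 = 43.5 mg

D_iv = 43.5 mg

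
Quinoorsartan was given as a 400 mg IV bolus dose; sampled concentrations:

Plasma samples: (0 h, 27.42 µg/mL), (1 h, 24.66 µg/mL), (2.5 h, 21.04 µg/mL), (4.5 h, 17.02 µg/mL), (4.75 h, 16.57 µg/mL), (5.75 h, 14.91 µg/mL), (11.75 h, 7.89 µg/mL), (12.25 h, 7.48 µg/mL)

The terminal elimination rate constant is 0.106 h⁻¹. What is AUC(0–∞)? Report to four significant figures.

Trapezoidal AUC_0→12.25:
  [0→1]: (27.42+24.66)/2 × 1 = 26.04
  [1→2.5]: (24.66+21.04)/2 × 1.5 = 34.275
  [2.5→4.5]: (21.04+17.02)/2 × 2 = 38.06
  [4.5→4.75]: (17.02+16.57)/2 × 0.25 = 4.19875
  [4.75→5.75]: (16.57+14.91)/2 × 1 = 15.74
  [5.75→11.75]: (14.91+7.89)/2 × 6 = 68.4
  [11.75→12.25]: (7.89+7.48)/2 × 0.5 = 3.8425
  Sum = 190.55625 µg/mL·h
Extrapolated tail: C_last / k_e = 7.48 / 0.106 = 70.566
AUC_0→∞ = 190.55625 + 70.566 = 261.12225 µg/mL·h

AUC = 261.1 µg/mL·h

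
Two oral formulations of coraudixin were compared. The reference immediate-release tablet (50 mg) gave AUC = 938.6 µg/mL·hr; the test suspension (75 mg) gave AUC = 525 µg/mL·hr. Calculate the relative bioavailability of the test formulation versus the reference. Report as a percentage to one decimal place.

F_rel = 37.3%

F_rel = (AUC_test/D_test) / (AUC_ref/D_ref)
      = (525/75) / (938.6/50)
      = 7 / 18.772 = 0.3729 = 37.29%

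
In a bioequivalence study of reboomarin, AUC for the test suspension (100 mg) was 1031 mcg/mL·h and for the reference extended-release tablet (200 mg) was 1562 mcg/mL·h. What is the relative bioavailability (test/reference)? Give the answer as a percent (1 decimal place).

F_rel = (AUC_test/D_test) / (AUC_ref/D_ref)
      = (1031/100) / (1562/200)
      = 10.31 / 7.81 = 1.3201 = 132.01%

F_rel = 132.0%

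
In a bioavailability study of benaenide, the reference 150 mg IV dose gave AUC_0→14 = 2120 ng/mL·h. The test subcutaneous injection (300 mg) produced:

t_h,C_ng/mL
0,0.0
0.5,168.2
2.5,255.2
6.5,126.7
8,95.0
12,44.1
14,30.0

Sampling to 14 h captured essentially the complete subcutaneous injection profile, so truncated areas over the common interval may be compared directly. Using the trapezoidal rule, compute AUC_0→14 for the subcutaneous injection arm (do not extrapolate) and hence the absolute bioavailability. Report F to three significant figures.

F = 0.412

Trapezoidal AUC_0→14 (subcutaneous injection):
  [0→0.5]: (0.0+168.2)/2 × 0.5 = 42.05
  [0.5→2.5]: (168.2+255.2)/2 × 2 = 423.4
  [2.5→6.5]: (255.2+126.7)/2 × 4 = 763.8
  [6.5→8]: (126.7+95.0)/2 × 1.5 = 166.275
  [8→12]: (95.0+44.1)/2 × 4 = 278.2
  [12→14]: (44.1+30.0)/2 × 2 = 74.1
  Sum = 1747.825 ng/mL·h
F = (AUC_ev/D_ev)/(AUC_iv/D_iv) = (1747.825/300)/(2120/150) = 5.82608/14.1333 = 0.4122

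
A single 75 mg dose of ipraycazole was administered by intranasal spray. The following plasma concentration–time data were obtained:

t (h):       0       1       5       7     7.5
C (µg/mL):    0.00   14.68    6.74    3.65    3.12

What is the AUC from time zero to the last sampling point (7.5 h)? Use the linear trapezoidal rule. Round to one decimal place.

Trapezoidal AUC_0→7.5:
  [0→1]: (0.00+14.68)/2 × 1 = 7.34
  [1→5]: (14.68+6.74)/2 × 4 = 42.84
  [5→7]: (6.74+3.65)/2 × 2 = 10.39
  [7→7.5]: (3.65+3.12)/2 × 0.5 = 1.6925
  Sum = 62.2625 µg/mL·h

AUC = 62.3 µg/mL·h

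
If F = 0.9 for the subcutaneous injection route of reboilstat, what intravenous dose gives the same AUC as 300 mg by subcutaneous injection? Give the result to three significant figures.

D_iv = 270 mg

Systemic exposure from an extravascular dose = F × D_ev, so the equivalent IV dose is F × D_ev.
D_iv = F × D_ev = 0.9 × 300 = 270 mg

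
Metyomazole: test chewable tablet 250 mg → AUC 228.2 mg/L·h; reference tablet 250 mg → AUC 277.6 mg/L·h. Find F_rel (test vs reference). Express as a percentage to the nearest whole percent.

F_rel = 82%

F_rel = (AUC_test/D_test) / (AUC_ref/D_ref)
      = (228.2/250) / (277.6/250)
      = 0.9128 / 1.1104 = 0.8220 = 82.20%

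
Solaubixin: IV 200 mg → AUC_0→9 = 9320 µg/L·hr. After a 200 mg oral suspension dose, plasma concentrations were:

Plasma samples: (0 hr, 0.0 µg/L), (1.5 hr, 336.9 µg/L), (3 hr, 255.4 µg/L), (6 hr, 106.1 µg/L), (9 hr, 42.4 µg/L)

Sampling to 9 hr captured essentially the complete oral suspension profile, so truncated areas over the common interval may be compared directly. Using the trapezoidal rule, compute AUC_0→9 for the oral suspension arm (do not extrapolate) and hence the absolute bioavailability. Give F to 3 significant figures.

Trapezoidal AUC_0→9 (oral suspension):
  [0→1.5]: (0.0+336.9)/2 × 1.5 = 252.675
  [1.5→3]: (336.9+255.4)/2 × 1.5 = 444.225
  [3→6]: (255.4+106.1)/2 × 3 = 542.25
  [6→9]: (106.1+42.4)/2 × 3 = 222.75
  Sum = 1461.9 µg/L·hr
F = (AUC_ev/D_ev)/(AUC_iv/D_iv) = (1461.9/200)/(9320/200) = 7.3095/46.6 = 0.1569

F = 0.157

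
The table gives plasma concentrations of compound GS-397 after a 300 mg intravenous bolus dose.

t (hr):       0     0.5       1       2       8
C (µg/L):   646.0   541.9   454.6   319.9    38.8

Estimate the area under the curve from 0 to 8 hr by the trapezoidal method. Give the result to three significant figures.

AUC = 2010 µg/L·hr

Trapezoidal AUC_0→8:
  [0→0.5]: (646.0+541.9)/2 × 0.5 = 296.975
  [0.5→1]: (541.9+454.6)/2 × 0.5 = 249.125
  [1→2]: (454.6+319.9)/2 × 1 = 387.25
  [2→8]: (319.9+38.8)/2 × 6 = 1076.1
  Sum = 2009.45 µg/L·hr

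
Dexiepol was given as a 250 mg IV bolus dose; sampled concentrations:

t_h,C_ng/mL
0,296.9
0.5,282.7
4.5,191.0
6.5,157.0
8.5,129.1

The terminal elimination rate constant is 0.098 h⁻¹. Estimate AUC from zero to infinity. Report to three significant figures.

Trapezoidal AUC_0→8.5:
  [0→0.5]: (296.9+282.7)/2 × 0.5 = 144.9
  [0.5→4.5]: (282.7+191.0)/2 × 4 = 947.4
  [4.5→6.5]: (191.0+157.0)/2 × 2 = 348.0
  [6.5→8.5]: (157.0+129.1)/2 × 2 = 286.1
  Sum = 1726.4 ng/mL·h
Extrapolated tail: C_last / k_e = 129.1 / 0.098 = 1317.347
AUC_0→∞ = 1726.4 + 1317.347 = 3043.747 ng/mL·h

AUC = 3040 ng/mL·h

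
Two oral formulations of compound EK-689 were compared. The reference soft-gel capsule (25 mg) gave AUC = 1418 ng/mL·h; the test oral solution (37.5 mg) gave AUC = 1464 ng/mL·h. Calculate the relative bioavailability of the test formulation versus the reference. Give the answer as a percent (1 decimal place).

F_rel = (AUC_test/D_test) / (AUC_ref/D_ref)
      = (1464/37.5) / (1418/25)
      = 39.04 / 56.72 = 0.6883 = 68.83%

F_rel = 68.8%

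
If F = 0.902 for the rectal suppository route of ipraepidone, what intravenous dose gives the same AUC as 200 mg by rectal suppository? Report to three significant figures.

D_iv = 180 mg

Systemic exposure from an extravascular dose = F × D_ev, so the equivalent IV dose is F × D_ev.
D_iv = F × D_ev = 0.902 × 200 = 180.4 mg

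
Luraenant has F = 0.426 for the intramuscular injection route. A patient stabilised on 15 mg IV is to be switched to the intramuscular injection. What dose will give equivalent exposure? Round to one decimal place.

D_intramuscular = 35.2 mg

For equal systemic exposure: F × D_ev = D_iv
D_ev = D_iv / F = 15 / 0.426 = 35.2113 mg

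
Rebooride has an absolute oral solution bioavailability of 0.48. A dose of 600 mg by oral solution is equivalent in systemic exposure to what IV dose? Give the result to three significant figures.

D_iv = 288 mg

Systemic exposure from an extravascular dose = F × D_ev, so the equivalent IV dose is F × D_ev.
D_iv = F × D_ev = 0.48 × 600 = 288 mg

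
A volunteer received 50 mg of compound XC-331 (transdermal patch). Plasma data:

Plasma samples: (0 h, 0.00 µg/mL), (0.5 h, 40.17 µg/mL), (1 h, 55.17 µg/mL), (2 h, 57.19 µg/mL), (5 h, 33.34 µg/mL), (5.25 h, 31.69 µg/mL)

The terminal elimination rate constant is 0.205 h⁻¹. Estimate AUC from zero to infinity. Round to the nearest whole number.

Trapezoidal AUC_0→5.25:
  [0→0.5]: (0.00+40.17)/2 × 0.5 = 10.0425
  [0.5→1]: (40.17+55.17)/2 × 0.5 = 23.835
  [1→2]: (55.17+57.19)/2 × 1 = 56.18
  [2→5]: (57.19+33.34)/2 × 3 = 135.795
  [5→5.25]: (33.34+31.69)/2 × 0.25 = 8.12875
  Sum = 233.98125 µg/mL·h
Extrapolated tail: C_last / k_e = 31.69 / 0.205 = 154.585
AUC_0→∞ = 233.98125 + 154.585 = 388.56625 µg/mL·h

AUC = 389 µg/mL·h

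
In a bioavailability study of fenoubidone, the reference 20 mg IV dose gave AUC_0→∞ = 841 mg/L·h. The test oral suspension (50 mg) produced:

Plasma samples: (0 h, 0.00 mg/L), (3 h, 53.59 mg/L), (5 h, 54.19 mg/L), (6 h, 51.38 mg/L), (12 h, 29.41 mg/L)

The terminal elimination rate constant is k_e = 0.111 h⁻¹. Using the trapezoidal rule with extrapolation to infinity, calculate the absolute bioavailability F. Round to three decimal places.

F = 0.356

Trapezoidal AUC_0→12 (oral suspension):
  [0→3]: (0.00+53.59)/2 × 3 = 80.385
  [3→5]: (53.59+54.19)/2 × 2 = 107.78
  [5→6]: (54.19+51.38)/2 × 1 = 52.785
  [6→12]: (51.38+29.41)/2 × 6 = 242.37
  Sum = 483.32 mg/L·h
Tail: C_last/k_e = 29.41/0.111 = 264.955
AUC_0→∞ (oral suspension) = 483.32 + 264.955 = 748.275 mg/L·h
F = (AUC_ev/D_ev)/(AUC_iv/D_iv) = (748.275/50)/(841/20) = 14.9655/42.05 = 0.3559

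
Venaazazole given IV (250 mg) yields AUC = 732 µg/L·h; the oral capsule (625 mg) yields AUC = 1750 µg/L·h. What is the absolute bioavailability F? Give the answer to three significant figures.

F = 0.956

F = (AUC_ev / D_ev) / (AUC_iv / D_iv)
  = (1750/625) / (732/250)
  = 2.8 / 2.928 = 0.9563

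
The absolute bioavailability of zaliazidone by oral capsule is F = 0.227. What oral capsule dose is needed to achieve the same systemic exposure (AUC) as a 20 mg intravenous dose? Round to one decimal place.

D_oral = 88.1 mg

For equal systemic exposure: F × D_ev = D_iv
D_ev = D_iv / F = 20 / 0.227 = 88.1057 mg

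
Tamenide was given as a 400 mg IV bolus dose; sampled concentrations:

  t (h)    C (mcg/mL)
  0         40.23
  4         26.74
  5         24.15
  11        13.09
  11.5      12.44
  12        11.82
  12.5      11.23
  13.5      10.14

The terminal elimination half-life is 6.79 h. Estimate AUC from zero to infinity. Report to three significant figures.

Trapezoidal AUC_0→13.5:
  [0→4]: (40.23+26.74)/2 × 4 = 133.94
  [4→5]: (26.74+24.15)/2 × 1 = 25.445
  [5→11]: (24.15+13.09)/2 × 6 = 111.72
  [11→11.5]: (13.09+12.44)/2 × 0.5 = 6.3825
  [11.5→12]: (12.44+11.82)/2 × 0.5 = 6.065
  [12→12.5]: (11.82+11.23)/2 × 0.5 = 5.7625
  [12.5→13.5]: (11.23+10.14)/2 × 1 = 10.685
  Sum = 300.0 mcg/mL·h
k_e = ln2 / t½ = 0.693147 / 6.79 = 0.1021 h^-1
Extrapolated tail: C_last / k_e = 10.14 / 0.1021 = 99.314
AUC_0→∞ = 300.0 + 99.314 = 399.314 mcg/mL·h

AUC = 399 mcg/mL·h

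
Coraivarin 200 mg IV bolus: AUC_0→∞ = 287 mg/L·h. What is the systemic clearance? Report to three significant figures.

CL = 0.697 L/h

CL = Dose_iv / AUC_0→∞
   = 200 / 287 = 0.696864 L/h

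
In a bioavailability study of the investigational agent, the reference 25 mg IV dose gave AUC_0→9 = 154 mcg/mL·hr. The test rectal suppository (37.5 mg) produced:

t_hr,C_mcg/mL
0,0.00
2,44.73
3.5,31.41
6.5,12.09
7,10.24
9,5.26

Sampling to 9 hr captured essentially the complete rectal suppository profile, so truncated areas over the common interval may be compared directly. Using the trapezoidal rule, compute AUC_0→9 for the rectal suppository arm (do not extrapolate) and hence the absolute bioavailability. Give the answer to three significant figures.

Trapezoidal AUC_0→9 (rectal suppository):
  [0→2]: (0.00+44.73)/2 × 2 = 44.73
  [2→3.5]: (44.73+31.41)/2 × 1.5 = 57.105
  [3.5→6.5]: (31.41+12.09)/2 × 3 = 65.25
  [6.5→7]: (12.09+10.24)/2 × 0.5 = 5.5825
  [7→9]: (10.24+5.26)/2 × 2 = 15.5
  Sum = 188.1675 mcg/mL·hr
F = (AUC_ev/D_ev)/(AUC_iv/D_iv) = (188.1675/37.5)/(154/25) = 5.0178/6.16 = 0.8146

F = 0.815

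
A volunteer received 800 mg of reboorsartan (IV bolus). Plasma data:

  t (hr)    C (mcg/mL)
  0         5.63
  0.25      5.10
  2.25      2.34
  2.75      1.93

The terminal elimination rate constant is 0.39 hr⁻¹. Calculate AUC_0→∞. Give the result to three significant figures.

AUC = 14.8 mcg/mL·hr

Trapezoidal AUC_0→2.75:
  [0→0.25]: (5.63+5.10)/2 × 0.25 = 1.34125
  [0.25→2.25]: (5.10+2.34)/2 × 2 = 7.44
  [2.25→2.75]: (2.34+1.93)/2 × 0.5 = 1.0675
  Sum = 9.84875 mcg/mL·hr
Extrapolated tail: C_last / k_e = 1.93 / 0.39 = 4.949
AUC_0→∞ = 9.84875 + 4.949 = 14.79775 mcg/mL·hr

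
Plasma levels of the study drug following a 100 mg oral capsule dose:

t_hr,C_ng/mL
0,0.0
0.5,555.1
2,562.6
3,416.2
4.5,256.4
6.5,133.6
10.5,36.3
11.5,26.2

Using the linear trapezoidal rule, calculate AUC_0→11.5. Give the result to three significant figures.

AUC = 2730 ng/mL·hr

Trapezoidal AUC_0→11.5:
  [0→0.5]: (0.0+555.1)/2 × 0.5 = 138.775
  [0.5→2]: (555.1+562.6)/2 × 1.5 = 838.275
  [2→3]: (562.6+416.2)/2 × 1 = 489.4
  [3→4.5]: (416.2+256.4)/2 × 1.5 = 504.45
  [4.5→6.5]: (256.4+133.6)/2 × 2 = 390.0
  [6.5→10.5]: (133.6+36.3)/2 × 4 = 339.8
  [10.5→11.5]: (36.3+26.2)/2 × 1 = 31.25
  Sum = 2731.95 ng/mL·hr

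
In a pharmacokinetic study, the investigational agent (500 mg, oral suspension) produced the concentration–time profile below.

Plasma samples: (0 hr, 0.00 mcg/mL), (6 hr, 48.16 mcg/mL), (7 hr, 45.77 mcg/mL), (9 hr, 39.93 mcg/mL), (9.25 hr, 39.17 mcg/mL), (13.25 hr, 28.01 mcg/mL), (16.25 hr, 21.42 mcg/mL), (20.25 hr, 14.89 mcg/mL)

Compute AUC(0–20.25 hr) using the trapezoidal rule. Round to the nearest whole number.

Trapezoidal AUC_0→20.25:
  [0→6]: (0.00+48.16)/2 × 6 = 144.48
  [6→7]: (48.16+45.77)/2 × 1 = 46.965
  [7→9]: (45.77+39.93)/2 × 2 = 85.7
  [9→9.25]: (39.93+39.17)/2 × 0.25 = 9.8875
  [9.25→13.25]: (39.17+28.01)/2 × 4 = 134.36
  [13.25→16.25]: (28.01+21.42)/2 × 3 = 74.145
  [16.25→20.25]: (21.42+14.89)/2 × 4 = 72.62
  Sum = 568.1575 mcg/mL·hr

AUC = 568 mcg/mL·hr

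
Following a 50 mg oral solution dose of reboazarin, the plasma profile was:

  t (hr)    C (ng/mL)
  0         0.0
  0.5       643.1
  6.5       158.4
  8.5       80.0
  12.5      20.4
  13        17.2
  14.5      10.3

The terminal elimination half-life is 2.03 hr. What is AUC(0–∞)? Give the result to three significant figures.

AUC = 3060 ng/mL·hr

Trapezoidal AUC_0→14.5:
  [0→0.5]: (0.0+643.1)/2 × 0.5 = 160.775
  [0.5→6.5]: (643.1+158.4)/2 × 6 = 2404.5
  [6.5→8.5]: (158.4+80.0)/2 × 2 = 238.4
  [8.5→12.5]: (80.0+20.4)/2 × 4 = 200.8
  [12.5→13]: (20.4+17.2)/2 × 0.5 = 9.4
  [13→14.5]: (17.2+10.3)/2 × 1.5 = 20.625
  Sum = 3034.5 ng/mL·hr
k_e = ln2 / t½ = 0.693147 / 2.03 = 0.3415 hr^-1
Extrapolated tail: C_last / k_e = 10.3 / 0.3415 = 30.161
AUC_0→∞ = 3034.5 + 30.161 = 3064.661 ng/mL·hr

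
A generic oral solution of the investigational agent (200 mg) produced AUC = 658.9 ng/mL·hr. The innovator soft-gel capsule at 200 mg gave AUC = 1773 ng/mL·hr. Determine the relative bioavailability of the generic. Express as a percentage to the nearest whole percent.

F_rel = (AUC_test/D_test) / (AUC_ref/D_ref)
      = (658.9/200) / (1773/200)
      = 3.2945 / 8.865 = 0.3716 = 37.16%

F_rel = 37%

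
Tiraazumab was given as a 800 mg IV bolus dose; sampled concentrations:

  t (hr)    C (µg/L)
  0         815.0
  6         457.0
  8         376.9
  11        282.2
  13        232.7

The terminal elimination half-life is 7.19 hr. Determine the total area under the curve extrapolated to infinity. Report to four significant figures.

AUC = 8567 µg/L·hr

Trapezoidal AUC_0→13:
  [0→6]: (815.0+457.0)/2 × 6 = 3816.0
  [6→8]: (457.0+376.9)/2 × 2 = 833.9
  [8→11]: (376.9+282.2)/2 × 3 = 988.65
  [11→13]: (282.2+232.7)/2 × 2 = 514.9
  Sum = 6153.45 µg/L·hr
k_e = ln2 / t½ = 0.693147 / 7.19 = 0.0964 hr^-1
Extrapolated tail: C_last / k_e = 232.7 / 0.0964 = 2413.900
AUC_0→∞ = 6153.45 + 2413.900 = 8567.35 µg/L·hr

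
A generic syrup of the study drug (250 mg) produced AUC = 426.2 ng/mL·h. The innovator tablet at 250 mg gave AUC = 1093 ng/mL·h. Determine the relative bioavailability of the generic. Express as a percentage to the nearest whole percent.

F_rel = 39%

F_rel = (AUC_test/D_test) / (AUC_ref/D_ref)
      = (426.2/250) / (1093/250)
      = 1.7048 / 4.372 = 0.3899 = 38.99%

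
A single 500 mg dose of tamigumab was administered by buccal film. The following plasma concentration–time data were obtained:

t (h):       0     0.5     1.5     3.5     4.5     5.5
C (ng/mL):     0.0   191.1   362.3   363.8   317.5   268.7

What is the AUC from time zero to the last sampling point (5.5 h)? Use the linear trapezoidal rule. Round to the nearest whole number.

AUC = 1684 ng/mL·h

Trapezoidal AUC_0→5.5:
  [0→0.5]: (0.0+191.1)/2 × 0.5 = 47.775
  [0.5→1.5]: (191.1+362.3)/2 × 1 = 276.7
  [1.5→3.5]: (362.3+363.8)/2 × 2 = 726.1
  [3.5→4.5]: (363.8+317.5)/2 × 1 = 340.65
  [4.5→5.5]: (317.5+268.7)/2 × 1 = 293.1
  Sum = 1684.325 ng/mL·h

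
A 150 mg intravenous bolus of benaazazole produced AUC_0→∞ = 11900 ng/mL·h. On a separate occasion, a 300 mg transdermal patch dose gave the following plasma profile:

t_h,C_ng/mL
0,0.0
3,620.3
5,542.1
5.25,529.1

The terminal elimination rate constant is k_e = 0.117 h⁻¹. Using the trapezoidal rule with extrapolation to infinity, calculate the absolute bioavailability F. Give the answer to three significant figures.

F = 0.284

Trapezoidal AUC_0→5.25 (transdermal patch):
  [0→3]: (0.0+620.3)/2 × 3 = 930.45
  [3→5]: (620.3+542.1)/2 × 2 = 1162.4
  [5→5.25]: (542.1+529.1)/2 × 0.25 = 133.9
  Sum = 2226.75 ng/mL·h
Tail: C_last/k_e = 529.1/0.117 = 4522.222
AUC_0→∞ (transdermal patch) = 2226.75 + 4522.222 = 6748.972 ng/mL·h
F = (AUC_ev/D_ev)/(AUC_iv/D_iv) = (6748.972/300)/(11900/150) = 22.4966/79.3333 = 0.2836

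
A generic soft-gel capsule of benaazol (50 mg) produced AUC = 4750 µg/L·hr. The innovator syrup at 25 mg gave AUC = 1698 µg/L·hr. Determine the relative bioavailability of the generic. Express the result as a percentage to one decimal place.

F_rel = 139.9%

F_rel = (AUC_test/D_test) / (AUC_ref/D_ref)
      = (4750/50) / (1698/25)
      = 95 / 67.92 = 1.3987 = 139.87%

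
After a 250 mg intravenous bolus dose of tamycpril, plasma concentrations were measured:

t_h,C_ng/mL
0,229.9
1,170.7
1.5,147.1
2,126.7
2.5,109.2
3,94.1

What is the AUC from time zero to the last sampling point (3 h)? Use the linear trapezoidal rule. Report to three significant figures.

Trapezoidal AUC_0→3:
  [0→1]: (229.9+170.7)/2 × 1 = 200.3
  [1→1.5]: (170.7+147.1)/2 × 0.5 = 79.45
  [1.5→2]: (147.1+126.7)/2 × 0.5 = 68.45
  [2→2.5]: (126.7+109.2)/2 × 0.5 = 58.975
  [2.5→3]: (109.2+94.1)/2 × 0.5 = 50.825
  Sum = 458.0 ng/mL·h

AUC = 458 ng/mL·h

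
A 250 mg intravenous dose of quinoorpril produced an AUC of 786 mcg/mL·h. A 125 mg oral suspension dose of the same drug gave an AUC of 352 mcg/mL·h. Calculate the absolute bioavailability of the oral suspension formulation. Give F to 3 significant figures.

F = (AUC_ev / D_ev) / (AUC_iv / D_iv)
  = (352/125) / (786/250)
  = 2.816 / 3.144 = 0.8957

F = 0.896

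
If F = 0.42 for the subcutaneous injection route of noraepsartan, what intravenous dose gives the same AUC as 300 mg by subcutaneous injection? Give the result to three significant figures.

D_iv = 126 mg

Systemic exposure from an extravascular dose = F × D_ev, so the equivalent IV dose is F × D_ev.
D_iv = F × D_ev = 0.42 × 300 = 126 mg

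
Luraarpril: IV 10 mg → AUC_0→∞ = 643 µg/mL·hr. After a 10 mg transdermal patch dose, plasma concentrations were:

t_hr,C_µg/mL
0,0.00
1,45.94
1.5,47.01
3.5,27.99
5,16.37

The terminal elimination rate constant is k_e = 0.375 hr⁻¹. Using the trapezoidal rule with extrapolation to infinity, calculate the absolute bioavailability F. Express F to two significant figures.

Trapezoidal AUC_0→5 (transdermal patch):
  [0→1]: (0.00+45.94)/2 × 1 = 22.97
  [1→1.5]: (45.94+47.01)/2 × 0.5 = 23.2375
  [1.5→3.5]: (47.01+27.99)/2 × 2 = 75.0
  [3.5→5]: (27.99+16.37)/2 × 1.5 = 33.27
  Sum = 154.4775 µg/mL·hr
Tail: C_last/k_e = 16.37/0.375 = 43.653
AUC_0→∞ (transdermal patch) = 154.4775 + 43.653 = 198.1305 µg/mL·hr
F = (AUC_ev/D_ev)/(AUC_iv/D_iv) = (198.1305/10)/(643/10) = 19.81305/64.3 = 0.3081

F = 0.31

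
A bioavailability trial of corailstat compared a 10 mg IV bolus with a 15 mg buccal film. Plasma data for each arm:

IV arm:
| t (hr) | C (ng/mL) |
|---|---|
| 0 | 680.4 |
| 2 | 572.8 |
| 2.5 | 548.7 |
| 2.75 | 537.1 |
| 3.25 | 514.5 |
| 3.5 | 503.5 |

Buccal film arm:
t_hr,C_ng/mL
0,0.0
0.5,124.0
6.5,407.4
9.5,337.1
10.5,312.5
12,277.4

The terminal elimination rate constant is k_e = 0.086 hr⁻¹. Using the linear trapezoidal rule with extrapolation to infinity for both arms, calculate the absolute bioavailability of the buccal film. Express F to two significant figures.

Trapezoidal AUC_0→3.5 (IV):
  [0→2]: (680.4+572.8)/2 × 2 = 1253.2
  [2→2.5]: (572.8+548.7)/2 × 0.5 = 280.375
  [2.5→2.75]: (548.7+537.1)/2 × 0.25 = 135.725
  [2.75→3.25]: (537.1+514.5)/2 × 0.5 = 262.9
  [3.25→3.5]: (514.5+503.5)/2 × 0.25 = 127.25
  Sum = 2059.45 ng/mL·hr
IV tail: 503.5/0.086 = 5854.651; AUC_iv,0→∞ = 2059.45 + 5854.651 = 7914.101 ng/mL·hr
Trapezoidal AUC_0→12 (buccal film):
  [0→0.5]: (0.0+124.0)/2 × 0.5 = 31.0
  [0.5→6.5]: (124.0+407.4)/2 × 6 = 1594.2
  [6.5→9.5]: (407.4+337.1)/2 × 3 = 1116.75
  [9.5→10.5]: (337.1+312.5)/2 × 1 = 324.8
  [10.5→12]: (312.5+277.4)/2 × 1.5 = 442.425
  Sum = 3509.175 ng/mL·hr
buccal film tail: 277.4/0.086 = 3225.581; AUC_ev,0→∞ = 3509.175 + 3225.581 = 6734.756 ng/mL·hr
F = (AUC_ev/D_ev)/(AUC_iv/D_iv) = (6734.756/15)/(7914.101/10) = 448.984/791.4101 = 0.5673

F = 0.57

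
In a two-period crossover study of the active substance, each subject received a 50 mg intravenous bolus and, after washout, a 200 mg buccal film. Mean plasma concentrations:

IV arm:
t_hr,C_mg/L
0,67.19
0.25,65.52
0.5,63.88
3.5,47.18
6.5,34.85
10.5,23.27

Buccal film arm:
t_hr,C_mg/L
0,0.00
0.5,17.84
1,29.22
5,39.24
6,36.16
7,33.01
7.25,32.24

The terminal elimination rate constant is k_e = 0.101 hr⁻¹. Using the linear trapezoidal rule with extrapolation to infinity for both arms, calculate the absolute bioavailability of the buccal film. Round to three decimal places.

Trapezoidal AUC_0→10.5 (IV):
  [0→0.25]: (67.19+65.52)/2 × 0.25 = 16.58875
  [0.25→0.5]: (65.52+63.88)/2 × 0.25 = 16.175
  [0.5→3.5]: (63.88+47.18)/2 × 3 = 166.59
  [3.5→6.5]: (47.18+34.85)/2 × 3 = 123.045
  [6.5→10.5]: (34.85+23.27)/2 × 4 = 116.24
  Sum = 438.63875 mg/L·hr
IV tail: 23.27/0.101 = 230.396; AUC_iv,0→∞ = 438.63875 + 230.396 = 669.03475 mg/L·hr
Trapezoidal AUC_0→7.25 (buccal film):
  [0→0.5]: (0.00+17.84)/2 × 0.5 = 4.46
  [0.5→1]: (17.84+29.22)/2 × 0.5 = 11.765
  [1→5]: (29.22+39.24)/2 × 4 = 136.92
  [5→6]: (39.24+36.16)/2 × 1 = 37.7
  [6→7]: (36.16+33.01)/2 × 1 = 34.585
  [7→7.25]: (33.01+32.24)/2 × 0.25 = 8.15625
  Sum = 233.58625 mg/L·hr
buccal film tail: 32.24/0.101 = 319.208; AUC_ev,0→∞ = 233.58625 + 319.208 = 552.79425 mg/L·hr
F = (AUC_ev/D_ev)/(AUC_iv/D_iv) = (552.79425/200)/(669.03475/50) = 2.76397/13.380695 = 0.2066

F = 0.207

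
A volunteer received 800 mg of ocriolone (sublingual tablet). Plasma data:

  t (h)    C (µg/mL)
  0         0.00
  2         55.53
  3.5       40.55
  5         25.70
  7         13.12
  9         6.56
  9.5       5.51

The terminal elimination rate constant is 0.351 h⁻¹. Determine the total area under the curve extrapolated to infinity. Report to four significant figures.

Trapezoidal AUC_0→9.5:
  [0→2]: (0.00+55.53)/2 × 2 = 55.53
  [2→3.5]: (55.53+40.55)/2 × 1.5 = 72.06
  [3.5→5]: (40.55+25.70)/2 × 1.5 = 49.6875
  [5→7]: (25.70+13.12)/2 × 2 = 38.82
  [7→9]: (13.12+6.56)/2 × 2 = 19.68
  [9→9.5]: (6.56+5.51)/2 × 0.5 = 3.0175
  Sum = 238.795 µg/mL·h
Extrapolated tail: C_last / k_e = 5.51 / 0.351 = 15.698
AUC_0→∞ = 238.795 + 15.698 = 254.493 µg/mL·h

AUC = 254.5 µg/mL·h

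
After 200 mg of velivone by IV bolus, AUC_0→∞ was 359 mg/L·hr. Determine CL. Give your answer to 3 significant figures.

CL = 0.557 L/hr

CL = Dose_iv / AUC_0→∞
   = 200 / 359 = 0.557103 L/hr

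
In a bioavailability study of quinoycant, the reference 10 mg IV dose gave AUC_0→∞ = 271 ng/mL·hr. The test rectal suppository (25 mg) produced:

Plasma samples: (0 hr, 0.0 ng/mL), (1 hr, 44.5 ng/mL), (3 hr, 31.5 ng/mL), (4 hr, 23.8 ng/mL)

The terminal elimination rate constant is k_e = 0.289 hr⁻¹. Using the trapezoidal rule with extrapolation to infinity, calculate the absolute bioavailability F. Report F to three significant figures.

F = 0.307

Trapezoidal AUC_0→4 (rectal suppository):
  [0→1]: (0.0+44.5)/2 × 1 = 22.25
  [1→3]: (44.5+31.5)/2 × 2 = 76.0
  [3→4]: (31.5+23.8)/2 × 1 = 27.65
  Sum = 125.9 ng/mL·hr
Tail: C_last/k_e = 23.8/0.289 = 82.353
AUC_0→∞ (rectal suppository) = 125.9 + 82.353 = 208.253 ng/mL·hr
F = (AUC_ev/D_ev)/(AUC_iv/D_iv) = (208.253/25)/(271/10) = 8.33012/27.1 = 0.3074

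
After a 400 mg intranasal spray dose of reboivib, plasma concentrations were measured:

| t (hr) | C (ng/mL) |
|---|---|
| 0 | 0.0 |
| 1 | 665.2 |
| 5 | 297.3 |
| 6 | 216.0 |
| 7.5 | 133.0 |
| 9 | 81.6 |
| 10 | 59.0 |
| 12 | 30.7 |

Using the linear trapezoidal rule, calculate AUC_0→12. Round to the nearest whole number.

AUC = 3097 ng/mL·hr

Trapezoidal AUC_0→12:
  [0→1]: (0.0+665.2)/2 × 1 = 332.6
  [1→5]: (665.2+297.3)/2 × 4 = 1925.0
  [5→6]: (297.3+216.0)/2 × 1 = 256.65
  [6→7.5]: (216.0+133.0)/2 × 1.5 = 261.75
  [7.5→9]: (133.0+81.6)/2 × 1.5 = 160.95
  [9→10]: (81.6+59.0)/2 × 1 = 70.3
  [10→12]: (59.0+30.7)/2 × 2 = 89.7
  Sum = 3096.95 ng/mL·hr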